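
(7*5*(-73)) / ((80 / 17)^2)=-147679 / 1280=-115.37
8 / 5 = 1.60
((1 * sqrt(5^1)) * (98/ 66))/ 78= 49 * sqrt(5)/ 2574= 0.04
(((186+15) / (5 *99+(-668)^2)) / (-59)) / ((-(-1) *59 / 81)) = -16281 / 1555028839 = -0.00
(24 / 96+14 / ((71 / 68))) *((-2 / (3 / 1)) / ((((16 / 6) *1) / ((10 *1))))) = -19395 / 568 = -34.15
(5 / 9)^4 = 625 / 6561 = 0.10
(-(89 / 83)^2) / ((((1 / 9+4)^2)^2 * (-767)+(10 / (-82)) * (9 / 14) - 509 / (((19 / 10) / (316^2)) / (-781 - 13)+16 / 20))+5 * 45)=153830153587607154 / 29367328891782427483487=0.00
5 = 5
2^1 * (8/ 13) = 16/ 13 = 1.23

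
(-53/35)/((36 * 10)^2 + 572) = -53/4556020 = -0.00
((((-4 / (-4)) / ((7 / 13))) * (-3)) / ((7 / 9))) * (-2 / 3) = 234 / 49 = 4.78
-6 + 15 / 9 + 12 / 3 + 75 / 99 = 14 / 33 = 0.42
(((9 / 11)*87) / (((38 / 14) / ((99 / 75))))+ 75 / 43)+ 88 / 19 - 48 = -143126 / 20425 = -7.01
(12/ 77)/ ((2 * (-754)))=-3/ 29029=-0.00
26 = 26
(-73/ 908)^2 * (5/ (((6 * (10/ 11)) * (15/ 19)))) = 1113761/ 148403520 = 0.01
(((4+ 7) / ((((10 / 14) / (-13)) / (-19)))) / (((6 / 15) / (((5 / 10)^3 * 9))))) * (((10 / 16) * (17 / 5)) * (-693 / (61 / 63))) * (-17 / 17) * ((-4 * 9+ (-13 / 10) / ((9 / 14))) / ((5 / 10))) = -1237315860.88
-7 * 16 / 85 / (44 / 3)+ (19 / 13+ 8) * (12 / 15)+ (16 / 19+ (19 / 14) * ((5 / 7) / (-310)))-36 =-38843468067 / 1403221820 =-27.68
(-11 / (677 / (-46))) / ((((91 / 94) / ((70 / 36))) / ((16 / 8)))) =237820 / 79209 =3.00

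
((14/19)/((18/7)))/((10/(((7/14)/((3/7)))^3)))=16807/369360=0.05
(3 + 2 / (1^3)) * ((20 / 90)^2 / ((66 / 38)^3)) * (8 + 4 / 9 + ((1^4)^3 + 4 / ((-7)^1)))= 76683620 / 183386511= 0.42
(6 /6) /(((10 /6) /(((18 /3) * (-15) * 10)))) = -540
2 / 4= 1 / 2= 0.50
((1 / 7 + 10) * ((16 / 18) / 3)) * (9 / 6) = 284 / 63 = 4.51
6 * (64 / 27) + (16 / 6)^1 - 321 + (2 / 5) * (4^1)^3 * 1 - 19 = -13388 / 45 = -297.51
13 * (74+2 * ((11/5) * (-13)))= 1092/5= 218.40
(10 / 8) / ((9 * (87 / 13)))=65 / 3132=0.02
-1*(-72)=72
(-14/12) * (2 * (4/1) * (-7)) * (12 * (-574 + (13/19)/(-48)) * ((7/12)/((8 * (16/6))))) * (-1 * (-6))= -179560843/2432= -73832.58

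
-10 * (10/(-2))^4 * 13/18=-40625/9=-4513.89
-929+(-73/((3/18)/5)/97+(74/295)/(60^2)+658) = -15121283411/51507000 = -293.58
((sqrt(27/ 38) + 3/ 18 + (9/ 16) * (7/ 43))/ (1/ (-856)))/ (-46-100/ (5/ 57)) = 0.79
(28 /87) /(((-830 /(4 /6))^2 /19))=532 /134852175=0.00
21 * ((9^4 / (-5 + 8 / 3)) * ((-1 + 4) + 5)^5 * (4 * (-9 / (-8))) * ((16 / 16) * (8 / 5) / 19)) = -69657034752 / 95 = -733231944.76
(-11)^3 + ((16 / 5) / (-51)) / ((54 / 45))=-203651 / 153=-1331.05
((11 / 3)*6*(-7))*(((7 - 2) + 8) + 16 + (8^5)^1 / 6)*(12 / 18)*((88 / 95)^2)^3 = -2355953511733133312 / 6615827015625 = -356108.69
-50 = -50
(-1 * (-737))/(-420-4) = -737/424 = -1.74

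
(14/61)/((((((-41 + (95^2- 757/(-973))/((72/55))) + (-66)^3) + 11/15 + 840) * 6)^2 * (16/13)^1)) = 1491098175/22536552395027362632434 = 0.00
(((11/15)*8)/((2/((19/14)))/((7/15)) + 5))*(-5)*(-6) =3344/155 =21.57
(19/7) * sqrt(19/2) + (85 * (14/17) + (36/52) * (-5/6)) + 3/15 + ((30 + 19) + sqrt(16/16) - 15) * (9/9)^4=19 * sqrt(38)/14 + 13601/130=112.99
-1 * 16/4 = -4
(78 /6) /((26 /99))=99 /2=49.50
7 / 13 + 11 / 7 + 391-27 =33316 / 91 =366.11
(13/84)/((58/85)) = 1105/4872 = 0.23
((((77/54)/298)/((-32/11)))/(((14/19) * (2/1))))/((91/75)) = -57475/62479872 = -0.00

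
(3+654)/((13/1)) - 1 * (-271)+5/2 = 8425/26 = 324.04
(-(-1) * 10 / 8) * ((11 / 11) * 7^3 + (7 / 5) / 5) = 4291 / 10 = 429.10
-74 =-74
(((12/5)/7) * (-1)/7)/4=-3/245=-0.01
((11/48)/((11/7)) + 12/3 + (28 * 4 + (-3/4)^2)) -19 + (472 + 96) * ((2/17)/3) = 48953/408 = 119.98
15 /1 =15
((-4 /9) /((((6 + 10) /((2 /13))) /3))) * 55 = -55 /78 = -0.71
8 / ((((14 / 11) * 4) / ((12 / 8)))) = 33 / 14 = 2.36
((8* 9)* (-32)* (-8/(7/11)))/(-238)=-101376/833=-121.70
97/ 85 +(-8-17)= -2028/ 85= -23.86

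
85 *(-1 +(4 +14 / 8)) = 403.75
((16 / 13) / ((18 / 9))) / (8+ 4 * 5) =2 / 91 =0.02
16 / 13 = 1.23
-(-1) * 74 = 74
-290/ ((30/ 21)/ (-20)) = 4060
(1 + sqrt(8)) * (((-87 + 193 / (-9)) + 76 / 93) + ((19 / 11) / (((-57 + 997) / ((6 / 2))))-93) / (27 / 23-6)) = -9431328983 * sqrt(2) / 53369910-9431328983 / 106739820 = -338.27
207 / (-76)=-2.72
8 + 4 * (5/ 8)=21/ 2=10.50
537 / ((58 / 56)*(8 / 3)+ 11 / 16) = 180432 / 1159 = 155.68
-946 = -946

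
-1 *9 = -9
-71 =-71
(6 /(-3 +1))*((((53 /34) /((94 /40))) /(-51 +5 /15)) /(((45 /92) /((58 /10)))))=35351 /75905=0.47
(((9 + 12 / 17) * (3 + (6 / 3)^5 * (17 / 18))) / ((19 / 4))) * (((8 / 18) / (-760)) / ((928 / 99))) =-36179 / 8542704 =-0.00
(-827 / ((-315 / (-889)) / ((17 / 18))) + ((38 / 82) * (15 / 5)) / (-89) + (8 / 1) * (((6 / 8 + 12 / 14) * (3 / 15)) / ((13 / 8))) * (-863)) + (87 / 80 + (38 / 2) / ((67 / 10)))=-3566.03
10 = 10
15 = 15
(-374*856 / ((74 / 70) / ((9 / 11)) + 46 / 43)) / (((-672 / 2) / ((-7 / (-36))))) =30113545 / 383892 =78.44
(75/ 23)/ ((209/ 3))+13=62716/ 4807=13.05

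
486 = 486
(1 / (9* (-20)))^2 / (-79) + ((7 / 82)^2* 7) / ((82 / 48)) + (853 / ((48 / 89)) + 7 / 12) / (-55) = -13941214134439 / 485128026900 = -28.74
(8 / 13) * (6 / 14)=24 / 91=0.26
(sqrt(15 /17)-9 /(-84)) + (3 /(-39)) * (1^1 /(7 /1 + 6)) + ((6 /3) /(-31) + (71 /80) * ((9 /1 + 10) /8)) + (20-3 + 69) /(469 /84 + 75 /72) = sqrt(255) /17 + 18815529641 /1243948160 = 16.06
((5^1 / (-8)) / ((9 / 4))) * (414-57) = -595 / 6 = -99.17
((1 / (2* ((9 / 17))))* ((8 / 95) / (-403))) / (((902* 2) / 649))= -1003 / 14127165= -0.00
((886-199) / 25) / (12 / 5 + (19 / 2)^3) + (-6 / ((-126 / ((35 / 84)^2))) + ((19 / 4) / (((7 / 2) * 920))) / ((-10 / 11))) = 659607251 / 17085448800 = 0.04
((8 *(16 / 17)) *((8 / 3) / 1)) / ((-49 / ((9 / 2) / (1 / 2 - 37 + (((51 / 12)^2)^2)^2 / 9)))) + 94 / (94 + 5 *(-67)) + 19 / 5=4760364400598057 / 1396082307335345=3.41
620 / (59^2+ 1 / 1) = 310 / 1741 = 0.18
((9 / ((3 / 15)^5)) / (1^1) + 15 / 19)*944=504464160 / 19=26550745.26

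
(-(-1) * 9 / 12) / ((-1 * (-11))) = 3 / 44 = 0.07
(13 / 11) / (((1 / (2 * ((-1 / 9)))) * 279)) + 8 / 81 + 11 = 306533 / 27621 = 11.10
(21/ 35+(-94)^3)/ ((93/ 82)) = -340539194/ 465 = -732342.35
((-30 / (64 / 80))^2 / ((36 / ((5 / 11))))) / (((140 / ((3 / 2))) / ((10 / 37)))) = 0.05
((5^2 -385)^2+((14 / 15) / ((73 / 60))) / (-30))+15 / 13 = 1844872061 / 14235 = 129601.13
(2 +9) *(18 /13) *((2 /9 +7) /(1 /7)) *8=6160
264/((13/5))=1320/13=101.54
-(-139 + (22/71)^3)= 49738981/357911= 138.97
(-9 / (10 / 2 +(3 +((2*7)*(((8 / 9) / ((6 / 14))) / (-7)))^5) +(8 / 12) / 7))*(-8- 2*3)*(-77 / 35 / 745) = 69606547857 / 228250889387575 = 0.00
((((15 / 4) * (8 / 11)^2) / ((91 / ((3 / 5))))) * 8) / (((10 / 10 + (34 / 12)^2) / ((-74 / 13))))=-3068928 / 46521475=-0.07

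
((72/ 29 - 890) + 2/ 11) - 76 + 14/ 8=-1226983/ 1276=-961.59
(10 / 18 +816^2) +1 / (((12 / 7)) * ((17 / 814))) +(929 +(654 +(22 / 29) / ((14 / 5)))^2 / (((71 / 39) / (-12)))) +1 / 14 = -964618679874739 / 447653367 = -2154833.97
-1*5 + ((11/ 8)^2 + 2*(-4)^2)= 1849/ 64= 28.89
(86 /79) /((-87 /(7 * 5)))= -3010 /6873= -0.44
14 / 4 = 7 / 2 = 3.50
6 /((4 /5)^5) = 9375 /512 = 18.31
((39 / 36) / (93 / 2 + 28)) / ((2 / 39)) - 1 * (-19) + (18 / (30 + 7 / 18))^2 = 3501374733 / 178328564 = 19.63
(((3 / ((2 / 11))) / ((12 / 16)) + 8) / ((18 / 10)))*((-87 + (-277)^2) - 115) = 1275450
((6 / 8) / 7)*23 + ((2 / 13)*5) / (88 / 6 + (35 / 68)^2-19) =46739829 / 20543068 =2.28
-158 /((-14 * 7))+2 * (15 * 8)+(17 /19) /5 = 1125538 /4655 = 241.79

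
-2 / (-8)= 1 / 4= 0.25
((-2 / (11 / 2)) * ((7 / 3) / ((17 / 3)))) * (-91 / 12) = 637 / 561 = 1.14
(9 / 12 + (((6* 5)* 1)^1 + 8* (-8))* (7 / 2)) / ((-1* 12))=473 / 48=9.85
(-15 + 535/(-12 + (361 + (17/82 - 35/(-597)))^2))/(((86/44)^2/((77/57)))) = -58260989881585464820/10987047231622899187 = -5.30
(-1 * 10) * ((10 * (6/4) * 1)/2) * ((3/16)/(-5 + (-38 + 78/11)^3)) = 59895/125794096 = 0.00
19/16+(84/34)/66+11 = 36577/2992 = 12.22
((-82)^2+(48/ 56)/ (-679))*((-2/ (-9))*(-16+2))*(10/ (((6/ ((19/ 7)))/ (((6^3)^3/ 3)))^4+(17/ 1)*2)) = -363757798064586922750003642569326592/ 59121859386968579911831285935323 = -6152.68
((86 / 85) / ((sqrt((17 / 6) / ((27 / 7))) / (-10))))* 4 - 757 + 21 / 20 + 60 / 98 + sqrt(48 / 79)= -740231 / 980 - 6192* sqrt(238) / 2023 + 4* sqrt(237) / 79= -801.78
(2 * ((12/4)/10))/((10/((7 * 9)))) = 189/50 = 3.78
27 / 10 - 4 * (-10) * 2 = 827 / 10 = 82.70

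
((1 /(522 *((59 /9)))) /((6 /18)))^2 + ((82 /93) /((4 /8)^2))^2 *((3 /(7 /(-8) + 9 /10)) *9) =13434.01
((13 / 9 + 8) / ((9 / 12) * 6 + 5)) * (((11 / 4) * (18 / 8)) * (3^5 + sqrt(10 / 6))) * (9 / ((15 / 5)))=935 * sqrt(15) / 152 + 681615 / 152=4508.13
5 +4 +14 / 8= 43 / 4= 10.75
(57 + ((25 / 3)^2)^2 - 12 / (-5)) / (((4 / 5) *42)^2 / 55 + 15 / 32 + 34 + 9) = 17399201600 / 228079233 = 76.29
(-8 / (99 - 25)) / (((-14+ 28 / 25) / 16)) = 800 / 5957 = 0.13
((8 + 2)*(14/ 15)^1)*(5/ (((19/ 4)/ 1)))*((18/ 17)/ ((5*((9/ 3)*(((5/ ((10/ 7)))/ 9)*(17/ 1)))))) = 576/ 5491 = 0.10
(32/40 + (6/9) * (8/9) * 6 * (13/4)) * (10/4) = 278/9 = 30.89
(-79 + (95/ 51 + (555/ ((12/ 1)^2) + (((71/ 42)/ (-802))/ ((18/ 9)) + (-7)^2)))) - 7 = -71656703/ 2290512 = -31.28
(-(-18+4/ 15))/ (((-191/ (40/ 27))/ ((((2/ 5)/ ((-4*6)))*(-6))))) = -1064/ 77355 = -0.01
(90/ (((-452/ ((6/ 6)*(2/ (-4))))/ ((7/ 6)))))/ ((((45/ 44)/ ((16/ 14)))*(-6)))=-22/ 1017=-0.02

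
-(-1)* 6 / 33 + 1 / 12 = 35 / 132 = 0.27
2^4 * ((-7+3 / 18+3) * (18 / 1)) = -1104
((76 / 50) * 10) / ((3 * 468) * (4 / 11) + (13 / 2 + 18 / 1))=1672 / 58855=0.03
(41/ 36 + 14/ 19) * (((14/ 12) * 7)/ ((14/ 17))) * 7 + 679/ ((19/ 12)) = 4588675/ 8208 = 559.05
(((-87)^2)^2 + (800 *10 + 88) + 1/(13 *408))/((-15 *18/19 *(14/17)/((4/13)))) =-5774248030843/3832920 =-1506488.01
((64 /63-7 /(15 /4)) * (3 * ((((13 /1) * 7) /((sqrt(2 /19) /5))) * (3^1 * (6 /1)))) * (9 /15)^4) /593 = -846612 * sqrt(38) /370625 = -14.08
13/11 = 1.18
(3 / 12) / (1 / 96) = 24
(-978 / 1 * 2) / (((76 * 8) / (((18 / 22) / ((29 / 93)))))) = -409293 / 48488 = -8.44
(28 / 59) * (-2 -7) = -252 / 59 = -4.27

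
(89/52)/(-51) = -0.03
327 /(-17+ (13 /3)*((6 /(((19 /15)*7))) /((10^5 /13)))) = -434910000 /22609493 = -19.24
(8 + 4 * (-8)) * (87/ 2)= -1044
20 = 20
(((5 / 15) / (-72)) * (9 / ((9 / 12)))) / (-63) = 1 / 1134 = 0.00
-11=-11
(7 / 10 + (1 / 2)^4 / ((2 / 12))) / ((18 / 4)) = 43 / 180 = 0.24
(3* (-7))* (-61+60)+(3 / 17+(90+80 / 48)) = 5755 / 51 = 112.84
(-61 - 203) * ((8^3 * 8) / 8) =-135168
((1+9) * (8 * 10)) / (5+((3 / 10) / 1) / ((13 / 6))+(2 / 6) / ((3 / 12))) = 78000 / 631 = 123.61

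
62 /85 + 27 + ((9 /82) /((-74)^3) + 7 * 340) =6800418109011 /2824411280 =2407.73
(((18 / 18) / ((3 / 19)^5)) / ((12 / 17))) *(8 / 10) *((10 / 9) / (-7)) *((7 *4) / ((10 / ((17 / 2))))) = -1431185222 / 32805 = -43627.05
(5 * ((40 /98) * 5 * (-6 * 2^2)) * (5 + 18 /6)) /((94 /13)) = -624000 /2303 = -270.95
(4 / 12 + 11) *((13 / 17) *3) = 26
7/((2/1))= 7/2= 3.50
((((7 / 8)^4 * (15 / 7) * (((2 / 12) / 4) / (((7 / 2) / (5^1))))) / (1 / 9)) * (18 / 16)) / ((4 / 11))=1091475 / 524288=2.08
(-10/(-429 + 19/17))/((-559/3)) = -255/2033083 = -0.00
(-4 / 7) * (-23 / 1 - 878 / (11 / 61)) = 215244 / 77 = 2795.38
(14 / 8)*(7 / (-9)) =-49 / 36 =-1.36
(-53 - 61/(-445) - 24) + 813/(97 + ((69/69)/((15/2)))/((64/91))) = -1421994004/20759695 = -68.50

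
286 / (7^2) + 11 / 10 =3399 / 490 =6.94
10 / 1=10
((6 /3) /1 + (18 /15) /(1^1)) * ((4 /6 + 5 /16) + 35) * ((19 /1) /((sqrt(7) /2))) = 65626 * sqrt(7) /105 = 1653.62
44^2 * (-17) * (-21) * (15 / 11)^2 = 1285200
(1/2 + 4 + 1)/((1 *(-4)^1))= -11/8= -1.38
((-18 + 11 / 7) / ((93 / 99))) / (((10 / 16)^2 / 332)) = -16127232 / 1085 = -14863.81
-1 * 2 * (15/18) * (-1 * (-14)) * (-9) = 210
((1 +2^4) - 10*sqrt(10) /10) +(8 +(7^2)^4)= 5764826 - sqrt(10)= 5764822.84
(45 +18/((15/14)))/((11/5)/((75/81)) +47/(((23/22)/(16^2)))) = 177675/33094831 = 0.01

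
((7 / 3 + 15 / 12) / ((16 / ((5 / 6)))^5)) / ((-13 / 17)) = -2284375 / 1271981408256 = -0.00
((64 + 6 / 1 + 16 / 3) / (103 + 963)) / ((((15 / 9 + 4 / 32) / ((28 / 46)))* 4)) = 3164 / 527137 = 0.01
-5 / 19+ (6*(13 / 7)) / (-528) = -3327 / 11704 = -0.28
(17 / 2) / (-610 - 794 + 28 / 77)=-187 / 30880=-0.01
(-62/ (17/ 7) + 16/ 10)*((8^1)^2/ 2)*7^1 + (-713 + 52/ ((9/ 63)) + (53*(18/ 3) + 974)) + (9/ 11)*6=-4125481/ 935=-4412.28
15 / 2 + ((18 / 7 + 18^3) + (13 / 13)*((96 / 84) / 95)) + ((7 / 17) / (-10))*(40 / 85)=2245514171 / 384370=5842.06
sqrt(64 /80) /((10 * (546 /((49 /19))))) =7 * sqrt(5) /37050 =0.00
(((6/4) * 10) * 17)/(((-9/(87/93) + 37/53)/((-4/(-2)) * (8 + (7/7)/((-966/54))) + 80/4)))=-1132300215/1103977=-1025.66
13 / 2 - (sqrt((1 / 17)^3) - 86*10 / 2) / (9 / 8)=6997 / 18 - 8*sqrt(17) / 2601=388.71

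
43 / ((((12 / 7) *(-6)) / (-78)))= 3913 / 12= 326.08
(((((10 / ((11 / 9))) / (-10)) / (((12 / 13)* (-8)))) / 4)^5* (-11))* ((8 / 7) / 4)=-90224199 / 1760713253060608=-0.00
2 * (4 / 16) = 1 / 2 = 0.50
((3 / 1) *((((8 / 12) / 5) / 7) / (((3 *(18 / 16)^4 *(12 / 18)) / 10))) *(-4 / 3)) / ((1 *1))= -32768 / 137781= -0.24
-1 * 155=-155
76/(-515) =-76/515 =-0.15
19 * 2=38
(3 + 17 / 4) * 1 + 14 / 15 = 491 / 60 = 8.18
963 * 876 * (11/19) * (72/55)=60738336/95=639350.91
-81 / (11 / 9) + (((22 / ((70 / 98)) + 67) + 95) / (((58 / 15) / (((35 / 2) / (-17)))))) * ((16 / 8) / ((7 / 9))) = -1075167 / 5423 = -198.26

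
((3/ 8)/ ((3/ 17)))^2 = 289/ 64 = 4.52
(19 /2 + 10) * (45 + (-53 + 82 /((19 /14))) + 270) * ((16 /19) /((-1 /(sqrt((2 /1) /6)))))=-637104 * sqrt(3) /361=-3056.78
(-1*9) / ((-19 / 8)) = 72 / 19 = 3.79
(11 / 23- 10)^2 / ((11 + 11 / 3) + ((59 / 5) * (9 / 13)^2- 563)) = -121581135 / 727738952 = -0.17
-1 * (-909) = 909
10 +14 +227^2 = 51553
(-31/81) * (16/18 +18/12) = -1333/1458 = -0.91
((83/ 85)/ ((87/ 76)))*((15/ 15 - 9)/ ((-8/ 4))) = 25232/ 7395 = 3.41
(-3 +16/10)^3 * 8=-2744/125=-21.95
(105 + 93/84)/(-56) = -2971/1568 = -1.89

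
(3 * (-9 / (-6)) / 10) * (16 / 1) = 36 / 5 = 7.20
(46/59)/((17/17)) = 46/59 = 0.78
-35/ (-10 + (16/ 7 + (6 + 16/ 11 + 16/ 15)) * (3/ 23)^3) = 163950325/ 46730612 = 3.51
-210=-210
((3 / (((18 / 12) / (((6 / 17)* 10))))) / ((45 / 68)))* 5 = 160 / 3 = 53.33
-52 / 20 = -13 / 5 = -2.60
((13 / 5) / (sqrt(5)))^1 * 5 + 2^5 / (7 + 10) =32 / 17 + 13 * sqrt(5) / 5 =7.70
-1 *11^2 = -121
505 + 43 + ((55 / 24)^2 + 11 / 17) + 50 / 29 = 555.62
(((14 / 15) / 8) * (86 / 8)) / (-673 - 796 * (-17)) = 0.00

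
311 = 311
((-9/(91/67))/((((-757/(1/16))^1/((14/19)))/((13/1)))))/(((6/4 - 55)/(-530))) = 0.05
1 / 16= 0.06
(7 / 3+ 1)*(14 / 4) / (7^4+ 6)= 35 / 7221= 0.00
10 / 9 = 1.11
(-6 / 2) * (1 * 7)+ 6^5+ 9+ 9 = 7773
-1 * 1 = -1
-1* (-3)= 3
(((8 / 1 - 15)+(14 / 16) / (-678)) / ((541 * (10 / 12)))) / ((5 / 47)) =-71393 / 489064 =-0.15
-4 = -4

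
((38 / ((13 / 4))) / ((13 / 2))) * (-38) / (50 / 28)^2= -2264192 / 105625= -21.44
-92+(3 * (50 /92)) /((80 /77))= -90.43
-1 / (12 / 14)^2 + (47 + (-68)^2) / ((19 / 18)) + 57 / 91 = 275393795 / 62244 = 4424.42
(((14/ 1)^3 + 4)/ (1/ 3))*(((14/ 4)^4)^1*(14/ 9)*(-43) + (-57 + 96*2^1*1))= -163272649/ 2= -81636324.50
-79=-79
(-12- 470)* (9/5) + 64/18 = -38882/45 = -864.04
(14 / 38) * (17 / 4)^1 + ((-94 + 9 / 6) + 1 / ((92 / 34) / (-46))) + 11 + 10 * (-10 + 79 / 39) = -523673 / 2964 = -176.68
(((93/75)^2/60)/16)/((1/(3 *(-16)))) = -961/12500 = -0.08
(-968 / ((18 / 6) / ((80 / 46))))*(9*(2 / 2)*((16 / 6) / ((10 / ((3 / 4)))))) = -23232 / 23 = -1010.09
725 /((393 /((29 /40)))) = 4205 /3144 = 1.34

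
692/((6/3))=346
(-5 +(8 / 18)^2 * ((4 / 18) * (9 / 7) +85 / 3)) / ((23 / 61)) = 67771 / 39123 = 1.73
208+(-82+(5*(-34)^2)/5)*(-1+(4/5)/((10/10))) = -34/5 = -6.80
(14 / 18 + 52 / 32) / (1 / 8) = 173 / 9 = 19.22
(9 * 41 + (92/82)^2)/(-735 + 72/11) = -6846455/13469853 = -0.51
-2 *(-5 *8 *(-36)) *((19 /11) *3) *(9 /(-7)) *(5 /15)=492480 /77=6395.84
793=793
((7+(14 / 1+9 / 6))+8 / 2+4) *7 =427 / 2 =213.50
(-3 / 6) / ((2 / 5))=-5 / 4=-1.25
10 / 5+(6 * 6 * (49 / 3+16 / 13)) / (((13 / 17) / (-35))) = -4890562 / 169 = -28938.24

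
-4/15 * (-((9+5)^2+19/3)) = 2428/45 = 53.96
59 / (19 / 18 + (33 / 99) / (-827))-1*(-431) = 7647991 / 15707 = 486.92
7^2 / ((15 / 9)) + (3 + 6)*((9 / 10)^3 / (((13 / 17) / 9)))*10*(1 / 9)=115.20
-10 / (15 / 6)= -4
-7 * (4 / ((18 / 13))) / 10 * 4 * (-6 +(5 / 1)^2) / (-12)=1729 / 135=12.81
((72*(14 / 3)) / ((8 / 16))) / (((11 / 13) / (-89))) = -777504 / 11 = -70682.18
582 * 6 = 3492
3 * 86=258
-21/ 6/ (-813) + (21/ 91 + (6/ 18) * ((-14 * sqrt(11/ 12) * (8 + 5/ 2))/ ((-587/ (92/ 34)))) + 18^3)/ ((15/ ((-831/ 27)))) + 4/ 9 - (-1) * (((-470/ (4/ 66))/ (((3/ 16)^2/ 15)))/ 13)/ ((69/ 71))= -153631160987/ 560970 - 312179 * sqrt(33)/ 4041495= -273867.43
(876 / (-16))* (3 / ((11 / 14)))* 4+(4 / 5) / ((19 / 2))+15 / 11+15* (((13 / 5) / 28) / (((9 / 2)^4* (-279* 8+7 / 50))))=-1490212341420389 / 1785254212665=-834.73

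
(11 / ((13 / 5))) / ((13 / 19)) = 1045 / 169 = 6.18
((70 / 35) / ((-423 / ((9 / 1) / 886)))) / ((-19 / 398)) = 398 / 395599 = 0.00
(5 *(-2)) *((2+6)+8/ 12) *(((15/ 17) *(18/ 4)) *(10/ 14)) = -29250/ 119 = -245.80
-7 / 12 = -0.58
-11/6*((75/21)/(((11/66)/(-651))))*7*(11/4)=1969275/4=492318.75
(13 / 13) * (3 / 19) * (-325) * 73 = -71175 / 19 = -3746.05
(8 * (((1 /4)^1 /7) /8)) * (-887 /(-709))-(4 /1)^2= -15.96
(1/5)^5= 1/3125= 0.00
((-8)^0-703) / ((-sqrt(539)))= 30.24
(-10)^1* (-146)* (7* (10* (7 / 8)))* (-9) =-804825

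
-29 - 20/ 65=-381/ 13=-29.31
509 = 509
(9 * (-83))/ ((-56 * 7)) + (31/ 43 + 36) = 651089/ 16856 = 38.63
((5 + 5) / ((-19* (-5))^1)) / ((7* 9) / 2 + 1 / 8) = 16 / 4807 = 0.00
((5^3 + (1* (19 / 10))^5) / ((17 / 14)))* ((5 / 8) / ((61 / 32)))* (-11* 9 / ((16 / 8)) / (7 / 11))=-959351283 / 305000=-3145.41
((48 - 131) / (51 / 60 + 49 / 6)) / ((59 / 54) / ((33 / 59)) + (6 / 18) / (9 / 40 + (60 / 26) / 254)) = -45729577080 / 16778310533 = -2.73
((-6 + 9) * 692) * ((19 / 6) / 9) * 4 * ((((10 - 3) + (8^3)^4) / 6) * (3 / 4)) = 225880920054241 / 9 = 25097880006026.78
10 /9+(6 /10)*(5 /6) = 29 /18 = 1.61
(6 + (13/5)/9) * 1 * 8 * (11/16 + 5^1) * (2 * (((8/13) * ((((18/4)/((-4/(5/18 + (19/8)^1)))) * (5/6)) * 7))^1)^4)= 791261650482067625/104963309568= 7538459.43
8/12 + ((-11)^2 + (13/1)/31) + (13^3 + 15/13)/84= 148.25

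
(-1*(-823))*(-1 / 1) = -823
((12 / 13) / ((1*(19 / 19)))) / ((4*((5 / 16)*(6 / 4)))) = 32 / 65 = 0.49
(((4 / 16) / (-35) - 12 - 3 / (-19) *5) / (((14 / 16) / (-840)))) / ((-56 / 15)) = -2685510 / 931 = -2884.54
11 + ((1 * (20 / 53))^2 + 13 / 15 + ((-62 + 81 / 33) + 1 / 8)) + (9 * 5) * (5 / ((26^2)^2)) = -10041699919033 / 211801521360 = -47.41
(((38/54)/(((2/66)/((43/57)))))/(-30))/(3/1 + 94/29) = -13717/146610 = -0.09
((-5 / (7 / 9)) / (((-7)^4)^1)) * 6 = -270 / 16807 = -0.02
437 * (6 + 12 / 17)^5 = 8414061725088 / 1419857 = 5925992.35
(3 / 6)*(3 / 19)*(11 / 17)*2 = 33 / 323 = 0.10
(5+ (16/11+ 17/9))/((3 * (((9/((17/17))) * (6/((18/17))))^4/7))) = 5782/2009264697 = 0.00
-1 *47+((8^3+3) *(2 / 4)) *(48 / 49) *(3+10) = 158377 / 49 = 3232.18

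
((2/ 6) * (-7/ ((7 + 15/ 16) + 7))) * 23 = -3.59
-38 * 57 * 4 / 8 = -1083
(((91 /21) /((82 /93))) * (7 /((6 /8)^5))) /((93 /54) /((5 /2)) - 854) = -7221760 /42507693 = -0.17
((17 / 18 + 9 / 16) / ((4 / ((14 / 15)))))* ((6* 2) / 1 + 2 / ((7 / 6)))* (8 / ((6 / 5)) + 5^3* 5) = 82243 / 27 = 3046.04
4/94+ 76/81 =0.98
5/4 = 1.25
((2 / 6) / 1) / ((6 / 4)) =0.22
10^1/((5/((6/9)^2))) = 8/9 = 0.89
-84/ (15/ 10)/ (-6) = 28/ 3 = 9.33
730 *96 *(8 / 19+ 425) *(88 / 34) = 24924092160 / 323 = 77164372.01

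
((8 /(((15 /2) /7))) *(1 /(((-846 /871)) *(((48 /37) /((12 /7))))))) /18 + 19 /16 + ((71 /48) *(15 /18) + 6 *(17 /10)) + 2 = 25684993 /1827360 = 14.06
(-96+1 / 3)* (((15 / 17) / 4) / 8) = -1435 / 544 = -2.64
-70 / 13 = -5.38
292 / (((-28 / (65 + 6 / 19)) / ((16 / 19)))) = -1449488 / 2527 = -573.60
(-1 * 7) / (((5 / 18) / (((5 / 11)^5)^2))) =-246093750 / 25937424601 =-0.01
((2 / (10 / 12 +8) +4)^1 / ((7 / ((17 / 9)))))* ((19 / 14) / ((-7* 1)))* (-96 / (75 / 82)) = 13560832 / 584325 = 23.21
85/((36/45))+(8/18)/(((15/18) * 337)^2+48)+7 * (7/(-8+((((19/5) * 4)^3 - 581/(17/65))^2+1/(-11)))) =49927307823975496885003/469903918571315068724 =106.25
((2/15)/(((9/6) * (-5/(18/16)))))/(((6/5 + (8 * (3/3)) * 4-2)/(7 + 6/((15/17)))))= -23/2600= -0.01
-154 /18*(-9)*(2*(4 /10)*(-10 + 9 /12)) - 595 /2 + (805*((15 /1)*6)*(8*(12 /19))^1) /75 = 762573 /190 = 4013.54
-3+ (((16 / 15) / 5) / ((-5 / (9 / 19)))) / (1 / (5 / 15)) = -3.01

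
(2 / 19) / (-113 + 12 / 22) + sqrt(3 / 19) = -22 / 23503 + sqrt(57) / 19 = 0.40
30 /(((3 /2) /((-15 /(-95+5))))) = 10 /3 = 3.33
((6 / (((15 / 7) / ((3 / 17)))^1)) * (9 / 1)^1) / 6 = 63 / 85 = 0.74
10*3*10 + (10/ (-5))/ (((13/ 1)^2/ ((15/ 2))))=50685/ 169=299.91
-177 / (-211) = 177 / 211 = 0.84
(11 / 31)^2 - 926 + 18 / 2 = -881116 / 961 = -916.87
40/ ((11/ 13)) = 520/ 11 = 47.27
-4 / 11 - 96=-1060 / 11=-96.36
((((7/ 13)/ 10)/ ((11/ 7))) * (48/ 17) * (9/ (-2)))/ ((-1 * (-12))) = -441/ 12155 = -0.04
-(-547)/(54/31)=16957/54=314.02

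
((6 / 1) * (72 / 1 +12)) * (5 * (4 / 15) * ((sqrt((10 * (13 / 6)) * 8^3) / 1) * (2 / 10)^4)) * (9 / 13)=32256 * sqrt(390) / 8125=78.40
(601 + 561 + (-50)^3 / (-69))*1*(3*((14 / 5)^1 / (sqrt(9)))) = 2872492 / 345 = 8326.06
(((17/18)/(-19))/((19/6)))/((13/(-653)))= 0.79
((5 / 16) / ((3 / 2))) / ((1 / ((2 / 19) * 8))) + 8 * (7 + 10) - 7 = 7363 / 57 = 129.18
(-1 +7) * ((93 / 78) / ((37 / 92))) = 8556 / 481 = 17.79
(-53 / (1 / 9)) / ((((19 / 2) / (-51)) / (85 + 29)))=291924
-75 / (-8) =75 / 8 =9.38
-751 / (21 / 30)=-7510 / 7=-1072.86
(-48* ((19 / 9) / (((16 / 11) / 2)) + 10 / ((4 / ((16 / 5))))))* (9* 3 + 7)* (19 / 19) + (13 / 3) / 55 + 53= -975714 / 55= -17740.25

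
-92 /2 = -46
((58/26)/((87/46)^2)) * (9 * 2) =4232/377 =11.23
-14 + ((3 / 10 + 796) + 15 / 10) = 3919 / 5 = 783.80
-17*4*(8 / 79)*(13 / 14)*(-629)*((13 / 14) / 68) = 212602 / 3871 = 54.92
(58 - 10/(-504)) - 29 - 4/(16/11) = 1655/63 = 26.27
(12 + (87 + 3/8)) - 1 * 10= 89.38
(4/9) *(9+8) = 7.56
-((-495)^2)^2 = -60037250625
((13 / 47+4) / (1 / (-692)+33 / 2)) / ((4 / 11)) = 382503 / 536599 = 0.71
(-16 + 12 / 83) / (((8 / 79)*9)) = -25991 / 1494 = -17.40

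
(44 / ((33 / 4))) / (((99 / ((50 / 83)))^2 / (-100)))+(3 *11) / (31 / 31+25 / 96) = 5299317536 / 202557267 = 26.16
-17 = -17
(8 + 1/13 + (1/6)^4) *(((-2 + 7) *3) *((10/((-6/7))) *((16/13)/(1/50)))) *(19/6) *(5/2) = -56563653125/82134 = -688675.25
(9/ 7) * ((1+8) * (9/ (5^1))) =729/ 35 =20.83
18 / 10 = 9 / 5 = 1.80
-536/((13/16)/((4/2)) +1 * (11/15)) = -257280/547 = -470.35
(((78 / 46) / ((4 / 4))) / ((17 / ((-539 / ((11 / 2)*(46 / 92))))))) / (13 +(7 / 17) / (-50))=-127400 / 84663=-1.50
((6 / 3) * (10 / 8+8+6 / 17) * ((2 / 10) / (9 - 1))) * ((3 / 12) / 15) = 653 / 81600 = 0.01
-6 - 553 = -559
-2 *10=-20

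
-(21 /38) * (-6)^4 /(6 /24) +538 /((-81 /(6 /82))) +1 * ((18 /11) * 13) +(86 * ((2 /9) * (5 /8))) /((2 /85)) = -2162241311 /925452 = -2336.42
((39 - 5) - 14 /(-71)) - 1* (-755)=56033 /71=789.20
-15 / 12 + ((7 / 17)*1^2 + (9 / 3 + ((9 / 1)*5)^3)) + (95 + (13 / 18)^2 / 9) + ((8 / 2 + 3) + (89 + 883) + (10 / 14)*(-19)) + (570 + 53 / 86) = 692031010045 / 7460586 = 92758.26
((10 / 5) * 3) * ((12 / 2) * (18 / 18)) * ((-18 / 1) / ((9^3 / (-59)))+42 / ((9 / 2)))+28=3748 / 9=416.44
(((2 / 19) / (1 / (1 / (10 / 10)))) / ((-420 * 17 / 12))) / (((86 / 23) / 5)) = -23 / 97223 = -0.00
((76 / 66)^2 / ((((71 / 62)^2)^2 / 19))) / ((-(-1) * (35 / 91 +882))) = 5270246208448 / 317440660705839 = 0.02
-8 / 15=-0.53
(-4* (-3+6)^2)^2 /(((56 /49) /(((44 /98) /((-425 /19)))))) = -67716 /2975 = -22.76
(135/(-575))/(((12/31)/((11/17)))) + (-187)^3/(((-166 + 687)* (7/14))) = -25102.90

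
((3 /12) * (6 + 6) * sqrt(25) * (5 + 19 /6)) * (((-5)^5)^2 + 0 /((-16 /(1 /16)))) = 2392578125 /2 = 1196289062.50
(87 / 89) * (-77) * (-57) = 381843 / 89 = 4290.37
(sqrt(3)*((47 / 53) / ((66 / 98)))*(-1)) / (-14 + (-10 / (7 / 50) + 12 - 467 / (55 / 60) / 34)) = 274057*sqrt(3) / 18401388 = 0.03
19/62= 0.31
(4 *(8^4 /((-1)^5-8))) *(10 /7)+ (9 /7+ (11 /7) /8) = -187139 /72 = -2599.15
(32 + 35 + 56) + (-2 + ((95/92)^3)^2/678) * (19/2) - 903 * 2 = -1399400017115911853/822217381822464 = -1701.98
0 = 0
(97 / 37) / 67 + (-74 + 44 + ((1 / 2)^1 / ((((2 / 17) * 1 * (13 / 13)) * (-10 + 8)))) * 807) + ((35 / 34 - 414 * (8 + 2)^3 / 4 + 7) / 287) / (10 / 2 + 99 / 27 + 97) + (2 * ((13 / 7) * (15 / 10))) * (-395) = -121126629655991 / 30673023976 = -3948.96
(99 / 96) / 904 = 33 / 28928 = 0.00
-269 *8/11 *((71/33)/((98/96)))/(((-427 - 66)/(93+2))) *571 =132611232640/2922997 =45368.24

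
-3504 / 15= -1168 / 5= -233.60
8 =8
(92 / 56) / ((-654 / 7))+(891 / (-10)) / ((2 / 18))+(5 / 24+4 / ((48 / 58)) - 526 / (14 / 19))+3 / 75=-230531761 / 152600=-1510.69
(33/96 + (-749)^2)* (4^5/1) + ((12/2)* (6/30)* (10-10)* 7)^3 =574465376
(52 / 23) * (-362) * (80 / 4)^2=-7529600 / 23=-327373.91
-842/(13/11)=-9262/13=-712.46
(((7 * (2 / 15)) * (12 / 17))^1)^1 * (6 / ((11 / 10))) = 672 / 187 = 3.59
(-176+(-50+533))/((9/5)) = 1535/9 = 170.56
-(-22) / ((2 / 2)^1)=22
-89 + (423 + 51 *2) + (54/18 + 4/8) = 879/2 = 439.50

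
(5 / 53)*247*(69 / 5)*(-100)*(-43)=73284900 / 53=1382733.96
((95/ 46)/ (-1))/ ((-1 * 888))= 95/ 40848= 0.00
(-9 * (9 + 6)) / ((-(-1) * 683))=-135 / 683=-0.20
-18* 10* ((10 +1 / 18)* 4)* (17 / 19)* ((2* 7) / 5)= -344624 / 19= -18138.11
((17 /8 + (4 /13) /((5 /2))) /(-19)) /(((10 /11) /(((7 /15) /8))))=-90013 /11856000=-0.01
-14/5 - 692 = -3474/5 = -694.80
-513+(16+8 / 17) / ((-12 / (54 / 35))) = -8757 / 17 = -515.12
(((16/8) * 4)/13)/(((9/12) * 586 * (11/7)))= 112/125697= 0.00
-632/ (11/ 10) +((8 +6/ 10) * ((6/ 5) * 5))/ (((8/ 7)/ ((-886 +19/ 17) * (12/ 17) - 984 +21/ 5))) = -23211225803/ 317900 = -73014.24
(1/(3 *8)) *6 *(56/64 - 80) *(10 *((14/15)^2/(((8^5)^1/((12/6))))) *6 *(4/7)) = -1477/40960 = -0.04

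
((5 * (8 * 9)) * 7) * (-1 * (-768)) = 1935360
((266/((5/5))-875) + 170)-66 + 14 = -491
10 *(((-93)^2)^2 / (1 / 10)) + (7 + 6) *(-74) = 7480519138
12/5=2.40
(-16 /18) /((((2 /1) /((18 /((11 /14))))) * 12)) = -28 /33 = -0.85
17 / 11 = 1.55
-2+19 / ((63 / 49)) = 115 / 9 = 12.78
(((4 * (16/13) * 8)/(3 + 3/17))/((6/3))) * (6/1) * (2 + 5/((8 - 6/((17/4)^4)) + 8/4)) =348989056/3751533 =93.03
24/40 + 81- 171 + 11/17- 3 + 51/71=-549394/6035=-91.03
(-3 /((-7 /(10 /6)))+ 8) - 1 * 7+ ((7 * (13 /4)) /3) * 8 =1310 /21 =62.38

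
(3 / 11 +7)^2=52.89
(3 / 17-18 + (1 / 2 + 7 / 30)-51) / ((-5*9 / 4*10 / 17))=34726 / 3375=10.29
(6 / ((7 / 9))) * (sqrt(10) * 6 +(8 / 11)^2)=3456 / 847 +324 * sqrt(10) / 7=150.45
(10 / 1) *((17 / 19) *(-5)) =-44.74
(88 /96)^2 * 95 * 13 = 149435 /144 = 1037.74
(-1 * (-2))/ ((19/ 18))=36/ 19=1.89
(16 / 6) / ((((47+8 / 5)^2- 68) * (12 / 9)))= 50 / 57349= 0.00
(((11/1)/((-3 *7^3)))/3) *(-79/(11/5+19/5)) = 0.05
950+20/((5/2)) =958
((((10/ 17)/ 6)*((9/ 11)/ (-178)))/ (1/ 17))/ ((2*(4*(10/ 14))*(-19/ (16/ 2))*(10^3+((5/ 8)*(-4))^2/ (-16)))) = 224/ 396666325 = 0.00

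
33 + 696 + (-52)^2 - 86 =3347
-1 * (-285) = 285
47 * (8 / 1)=376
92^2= 8464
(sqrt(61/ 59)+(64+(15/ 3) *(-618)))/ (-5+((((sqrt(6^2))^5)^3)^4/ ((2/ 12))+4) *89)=-178/ 1535208473040474323488138218482096380250758470255+sqrt(3599)/ 1539814098459595746458602633137542669391510745665765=-0.00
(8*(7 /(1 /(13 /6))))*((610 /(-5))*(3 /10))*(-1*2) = 44408 /5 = 8881.60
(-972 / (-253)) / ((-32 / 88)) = -243 / 23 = -10.57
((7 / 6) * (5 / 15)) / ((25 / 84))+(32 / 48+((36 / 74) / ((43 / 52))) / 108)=78706 / 39775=1.98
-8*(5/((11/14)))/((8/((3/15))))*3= -42/11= -3.82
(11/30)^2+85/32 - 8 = -37507/7200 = -5.21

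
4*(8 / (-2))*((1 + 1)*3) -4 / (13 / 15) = -1308 / 13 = -100.62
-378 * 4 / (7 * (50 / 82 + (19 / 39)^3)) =-262664532 / 882097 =-297.77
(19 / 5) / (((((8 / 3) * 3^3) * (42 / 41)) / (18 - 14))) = 779 / 3780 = 0.21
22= 22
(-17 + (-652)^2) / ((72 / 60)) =2125435 / 6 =354239.17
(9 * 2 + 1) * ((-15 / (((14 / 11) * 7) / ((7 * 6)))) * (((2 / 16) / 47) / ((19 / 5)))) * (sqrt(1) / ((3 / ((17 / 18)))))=-4675 / 15792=-0.30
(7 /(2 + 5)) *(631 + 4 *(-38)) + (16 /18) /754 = 1625251 /3393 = 479.00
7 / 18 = 0.39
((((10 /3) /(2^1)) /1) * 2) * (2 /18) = 10 /27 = 0.37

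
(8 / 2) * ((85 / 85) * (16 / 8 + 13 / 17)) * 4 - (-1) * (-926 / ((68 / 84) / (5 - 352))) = 6748514 / 17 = 396971.41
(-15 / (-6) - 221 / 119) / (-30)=-3 / 140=-0.02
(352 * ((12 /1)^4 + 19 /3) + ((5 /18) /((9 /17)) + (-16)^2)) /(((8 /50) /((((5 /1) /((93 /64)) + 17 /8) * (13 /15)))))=318382458978545 /1446336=220130356.28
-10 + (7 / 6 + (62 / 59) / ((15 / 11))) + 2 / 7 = -32119 / 4130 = -7.78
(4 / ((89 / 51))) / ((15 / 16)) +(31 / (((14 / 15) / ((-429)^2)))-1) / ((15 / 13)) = 99015007703 / 18690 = 5297753.22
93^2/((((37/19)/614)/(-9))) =-908093106/37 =-24543056.92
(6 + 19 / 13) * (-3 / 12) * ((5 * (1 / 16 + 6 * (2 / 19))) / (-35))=0.18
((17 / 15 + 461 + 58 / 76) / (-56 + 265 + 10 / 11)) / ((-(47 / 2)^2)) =-5804722 / 1453665585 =-0.00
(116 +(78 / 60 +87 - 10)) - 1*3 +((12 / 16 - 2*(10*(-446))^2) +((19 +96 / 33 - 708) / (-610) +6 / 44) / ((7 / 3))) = -3737215716051 / 93940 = -39783007.41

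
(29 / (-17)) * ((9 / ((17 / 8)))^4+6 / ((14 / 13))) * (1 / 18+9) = -301542122699 / 59633994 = -5056.55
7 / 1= 7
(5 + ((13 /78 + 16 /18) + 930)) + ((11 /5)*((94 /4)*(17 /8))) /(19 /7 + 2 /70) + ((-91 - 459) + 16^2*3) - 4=5484025 /4608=1190.11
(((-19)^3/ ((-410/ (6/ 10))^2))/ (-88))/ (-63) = -0.00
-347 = -347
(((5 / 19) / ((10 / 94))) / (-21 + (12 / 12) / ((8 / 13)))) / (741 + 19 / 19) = -188 / 1092595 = -0.00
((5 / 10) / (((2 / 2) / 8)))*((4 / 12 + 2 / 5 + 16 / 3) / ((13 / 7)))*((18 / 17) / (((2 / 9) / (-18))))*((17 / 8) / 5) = -11907 / 25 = -476.28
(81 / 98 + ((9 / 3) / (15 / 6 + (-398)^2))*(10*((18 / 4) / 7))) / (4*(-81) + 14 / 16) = -14666076 / 5732731235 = -0.00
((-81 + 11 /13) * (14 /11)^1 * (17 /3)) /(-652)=0.89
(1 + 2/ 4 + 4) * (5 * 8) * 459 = 100980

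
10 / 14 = 5 / 7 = 0.71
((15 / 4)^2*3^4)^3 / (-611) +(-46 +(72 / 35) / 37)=-7839360360136063 / 3240939520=-2418854.26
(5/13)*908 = 4540/13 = 349.23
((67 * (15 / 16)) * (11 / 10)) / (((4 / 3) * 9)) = 737 / 128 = 5.76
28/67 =0.42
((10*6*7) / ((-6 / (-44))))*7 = 21560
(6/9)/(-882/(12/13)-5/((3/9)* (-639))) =-284/407033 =-0.00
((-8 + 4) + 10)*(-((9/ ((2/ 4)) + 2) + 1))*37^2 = -172494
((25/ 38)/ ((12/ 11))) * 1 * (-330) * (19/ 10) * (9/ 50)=-1089/ 16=-68.06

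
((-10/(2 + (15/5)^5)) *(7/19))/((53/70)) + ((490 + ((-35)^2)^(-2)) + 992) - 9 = 2225863557882/1511129375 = 1472.98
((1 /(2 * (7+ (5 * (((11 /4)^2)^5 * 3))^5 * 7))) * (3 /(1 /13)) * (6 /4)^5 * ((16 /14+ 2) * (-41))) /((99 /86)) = -147082250789818372617821137617813504 /436804026637041291764024364986238790509139593461134622397799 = -0.00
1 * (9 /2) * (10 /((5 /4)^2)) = 144 /5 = 28.80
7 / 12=0.58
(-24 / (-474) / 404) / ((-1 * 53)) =-1 / 422887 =-0.00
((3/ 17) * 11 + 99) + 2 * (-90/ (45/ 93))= -4608/ 17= -271.06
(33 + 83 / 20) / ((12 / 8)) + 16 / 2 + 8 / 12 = 1003 / 30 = 33.43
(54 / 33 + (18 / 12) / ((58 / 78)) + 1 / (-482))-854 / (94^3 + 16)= 116552680467 / 31927848700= 3.65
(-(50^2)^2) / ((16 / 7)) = -2734375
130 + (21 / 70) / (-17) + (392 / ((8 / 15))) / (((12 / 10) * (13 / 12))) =1536761 / 2210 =695.37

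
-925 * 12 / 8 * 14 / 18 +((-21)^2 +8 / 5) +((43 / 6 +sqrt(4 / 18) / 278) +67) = -2812 / 5 +sqrt(2) / 834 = -562.40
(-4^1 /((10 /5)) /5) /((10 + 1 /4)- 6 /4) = -0.05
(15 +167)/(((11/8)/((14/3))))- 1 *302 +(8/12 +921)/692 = 7239671/22836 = 317.03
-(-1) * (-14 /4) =-3.50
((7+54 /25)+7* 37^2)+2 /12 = 9592.33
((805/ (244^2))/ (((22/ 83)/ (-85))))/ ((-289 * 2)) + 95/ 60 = 212533633/ 133598784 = 1.59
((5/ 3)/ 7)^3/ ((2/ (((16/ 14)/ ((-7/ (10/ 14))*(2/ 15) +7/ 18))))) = -25000/ 2974839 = -0.01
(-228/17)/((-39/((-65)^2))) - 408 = 17764/17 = 1044.94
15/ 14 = 1.07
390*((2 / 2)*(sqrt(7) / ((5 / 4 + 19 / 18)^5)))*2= 31.68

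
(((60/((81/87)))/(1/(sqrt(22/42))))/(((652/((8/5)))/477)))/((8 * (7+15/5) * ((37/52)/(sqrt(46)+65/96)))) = 259753 * sqrt(231)/6079248+39962 * sqrt(10626)/633255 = 7.15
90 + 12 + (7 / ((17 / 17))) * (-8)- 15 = 31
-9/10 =-0.90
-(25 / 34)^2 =-625 / 1156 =-0.54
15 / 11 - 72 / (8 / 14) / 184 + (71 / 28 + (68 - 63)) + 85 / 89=1445307 / 157619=9.17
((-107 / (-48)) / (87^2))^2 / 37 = 11449 / 4883837545728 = 0.00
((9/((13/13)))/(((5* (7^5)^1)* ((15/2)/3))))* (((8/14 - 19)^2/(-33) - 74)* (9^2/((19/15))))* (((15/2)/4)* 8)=-596171826/172120487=-3.46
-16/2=-8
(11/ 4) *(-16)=-44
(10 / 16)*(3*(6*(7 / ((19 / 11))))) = 3465 / 76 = 45.59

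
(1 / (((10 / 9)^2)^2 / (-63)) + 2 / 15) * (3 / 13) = -1236029 / 130000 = -9.51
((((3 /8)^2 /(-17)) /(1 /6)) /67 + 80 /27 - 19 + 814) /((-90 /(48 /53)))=-8.03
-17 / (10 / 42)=-357 / 5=-71.40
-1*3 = -3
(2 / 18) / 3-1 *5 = -134 / 27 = -4.96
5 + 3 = 8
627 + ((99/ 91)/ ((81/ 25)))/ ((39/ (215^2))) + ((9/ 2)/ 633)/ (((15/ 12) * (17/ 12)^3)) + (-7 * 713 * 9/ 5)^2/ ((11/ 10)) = 133620763649036523784/ 1821127773465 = 73372536.29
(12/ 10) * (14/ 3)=28/ 5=5.60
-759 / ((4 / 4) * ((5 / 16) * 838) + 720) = -6072 / 7855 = -0.77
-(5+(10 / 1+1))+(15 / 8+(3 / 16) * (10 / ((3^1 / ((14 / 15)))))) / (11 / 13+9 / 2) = -25921 / 1668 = -15.54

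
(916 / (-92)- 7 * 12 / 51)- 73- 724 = -316164 / 391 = -808.60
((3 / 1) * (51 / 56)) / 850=9 / 2800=0.00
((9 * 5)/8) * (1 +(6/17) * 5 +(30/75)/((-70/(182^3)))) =-131756697/680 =-193759.85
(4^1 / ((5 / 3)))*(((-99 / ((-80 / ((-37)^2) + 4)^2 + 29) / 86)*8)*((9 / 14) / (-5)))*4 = 17812026144 / 69788091625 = 0.26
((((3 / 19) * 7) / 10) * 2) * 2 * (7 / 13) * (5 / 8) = 147 / 988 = 0.15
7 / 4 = 1.75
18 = 18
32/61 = 0.52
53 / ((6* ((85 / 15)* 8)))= 53 / 272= 0.19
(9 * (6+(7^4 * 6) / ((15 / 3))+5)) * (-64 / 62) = -4164768 / 155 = -26869.47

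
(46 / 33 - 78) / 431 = -2528 / 14223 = -0.18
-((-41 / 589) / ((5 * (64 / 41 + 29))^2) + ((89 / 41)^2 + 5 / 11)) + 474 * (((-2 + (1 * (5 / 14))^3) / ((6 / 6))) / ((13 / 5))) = -56247095556631794921 / 155603452102198100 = -361.48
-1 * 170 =-170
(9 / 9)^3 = 1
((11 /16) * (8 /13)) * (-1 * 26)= -11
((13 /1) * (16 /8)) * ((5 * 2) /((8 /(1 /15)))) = 13 /6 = 2.17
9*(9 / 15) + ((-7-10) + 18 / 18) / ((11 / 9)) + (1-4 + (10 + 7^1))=347 / 55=6.31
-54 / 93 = -18 / 31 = -0.58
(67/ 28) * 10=335/ 14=23.93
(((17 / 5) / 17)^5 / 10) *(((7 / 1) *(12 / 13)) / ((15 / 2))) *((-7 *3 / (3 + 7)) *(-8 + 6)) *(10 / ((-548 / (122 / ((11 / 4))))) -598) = -530614728 / 7652734375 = -0.07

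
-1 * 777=-777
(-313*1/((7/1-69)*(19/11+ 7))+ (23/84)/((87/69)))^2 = 924122683969/1459882561536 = 0.63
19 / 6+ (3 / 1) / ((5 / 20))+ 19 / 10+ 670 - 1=10291 / 15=686.07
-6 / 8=-3 / 4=-0.75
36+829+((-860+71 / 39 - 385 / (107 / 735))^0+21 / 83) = 71899 / 83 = 866.25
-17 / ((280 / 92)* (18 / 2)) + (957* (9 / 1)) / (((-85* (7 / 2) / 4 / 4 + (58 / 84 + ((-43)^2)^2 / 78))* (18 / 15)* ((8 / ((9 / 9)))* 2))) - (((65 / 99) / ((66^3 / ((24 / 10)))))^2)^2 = -28753763477077770122363419029824087 / 47106731408925701327178612907557360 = -0.61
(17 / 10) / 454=17 / 4540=0.00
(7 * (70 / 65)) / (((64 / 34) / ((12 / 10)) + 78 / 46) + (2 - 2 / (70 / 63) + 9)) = 574770 / 950339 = 0.60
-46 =-46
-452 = -452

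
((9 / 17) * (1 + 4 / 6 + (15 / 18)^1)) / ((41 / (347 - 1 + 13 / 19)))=296415 / 26486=11.19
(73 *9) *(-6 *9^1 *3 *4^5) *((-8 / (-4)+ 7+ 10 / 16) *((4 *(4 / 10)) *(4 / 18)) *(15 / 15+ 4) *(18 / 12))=-2797369344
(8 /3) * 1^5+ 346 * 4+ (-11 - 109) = 3800 /3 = 1266.67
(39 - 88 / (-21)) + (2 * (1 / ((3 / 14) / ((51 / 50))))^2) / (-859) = 486350863 / 11274375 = 43.14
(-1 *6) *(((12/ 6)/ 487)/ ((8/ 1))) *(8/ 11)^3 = -768/ 648197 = -0.00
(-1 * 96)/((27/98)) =-3136/9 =-348.44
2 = 2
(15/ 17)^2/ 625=9/ 7225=0.00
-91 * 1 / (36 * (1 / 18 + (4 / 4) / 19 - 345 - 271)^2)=-295659 / 44367103225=-0.00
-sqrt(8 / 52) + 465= 465-sqrt(26) / 13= 464.61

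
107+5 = 112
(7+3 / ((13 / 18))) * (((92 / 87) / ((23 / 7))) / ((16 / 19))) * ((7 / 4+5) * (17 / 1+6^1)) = 137655 / 208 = 661.80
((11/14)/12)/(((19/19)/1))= 11/168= 0.07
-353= -353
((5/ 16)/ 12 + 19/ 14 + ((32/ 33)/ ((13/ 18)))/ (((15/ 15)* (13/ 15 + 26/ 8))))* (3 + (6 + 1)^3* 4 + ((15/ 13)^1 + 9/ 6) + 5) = 972355969477/ 411419008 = 2363.42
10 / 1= 10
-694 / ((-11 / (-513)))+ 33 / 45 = -5340209 / 165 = -32364.90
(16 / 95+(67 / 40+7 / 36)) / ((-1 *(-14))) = 13939 / 95760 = 0.15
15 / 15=1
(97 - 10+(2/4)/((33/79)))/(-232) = -5821/15312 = -0.38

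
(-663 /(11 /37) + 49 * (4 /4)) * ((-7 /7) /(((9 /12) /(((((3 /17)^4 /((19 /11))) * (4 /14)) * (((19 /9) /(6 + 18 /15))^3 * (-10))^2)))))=2900711289453125 /97849825905189456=0.03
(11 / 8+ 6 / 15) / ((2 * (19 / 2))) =71 / 760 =0.09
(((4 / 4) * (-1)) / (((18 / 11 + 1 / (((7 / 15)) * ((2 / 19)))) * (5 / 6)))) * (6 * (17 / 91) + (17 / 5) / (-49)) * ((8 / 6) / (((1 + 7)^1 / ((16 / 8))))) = -147356 / 7705425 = -0.02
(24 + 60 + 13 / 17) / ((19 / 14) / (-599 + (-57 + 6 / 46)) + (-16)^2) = 304324790 / 919091451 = 0.33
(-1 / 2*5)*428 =-1070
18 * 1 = 18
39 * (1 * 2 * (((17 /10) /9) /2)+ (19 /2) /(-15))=-52 /3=-17.33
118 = 118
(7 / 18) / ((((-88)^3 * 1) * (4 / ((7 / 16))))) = -49 / 785055744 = -0.00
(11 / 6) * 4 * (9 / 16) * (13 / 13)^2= 33 / 8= 4.12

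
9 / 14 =0.64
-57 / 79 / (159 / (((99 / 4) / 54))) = -209 / 100488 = -0.00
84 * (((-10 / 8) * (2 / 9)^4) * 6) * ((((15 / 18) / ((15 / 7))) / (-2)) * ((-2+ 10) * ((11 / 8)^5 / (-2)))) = -39457495 / 6718464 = -5.87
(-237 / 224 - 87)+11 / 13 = -253961 / 2912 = -87.21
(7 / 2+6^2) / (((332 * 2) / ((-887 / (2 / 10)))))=-350365 / 1328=-263.83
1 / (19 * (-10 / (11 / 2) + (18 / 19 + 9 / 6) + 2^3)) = 22 / 3607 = 0.01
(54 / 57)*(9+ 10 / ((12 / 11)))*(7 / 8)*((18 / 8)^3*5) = 8343405 / 9728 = 857.67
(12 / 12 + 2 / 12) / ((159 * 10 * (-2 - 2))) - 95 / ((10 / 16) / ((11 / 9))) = -7089287 / 38160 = -185.78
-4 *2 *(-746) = 5968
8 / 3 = 2.67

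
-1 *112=-112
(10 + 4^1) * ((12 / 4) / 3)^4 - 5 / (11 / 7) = 119 / 11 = 10.82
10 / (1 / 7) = 70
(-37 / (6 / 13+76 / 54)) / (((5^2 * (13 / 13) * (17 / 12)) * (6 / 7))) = -90909 / 139400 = -0.65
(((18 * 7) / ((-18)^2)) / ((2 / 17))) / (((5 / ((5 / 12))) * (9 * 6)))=119 / 23328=0.01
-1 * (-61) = 61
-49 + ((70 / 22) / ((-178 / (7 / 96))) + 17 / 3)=-2715175 / 62656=-43.33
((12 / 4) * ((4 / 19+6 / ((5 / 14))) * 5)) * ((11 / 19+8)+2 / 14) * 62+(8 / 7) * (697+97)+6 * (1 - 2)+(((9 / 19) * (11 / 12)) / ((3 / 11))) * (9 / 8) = 11230419077 / 80864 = 138880.33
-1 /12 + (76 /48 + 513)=514.50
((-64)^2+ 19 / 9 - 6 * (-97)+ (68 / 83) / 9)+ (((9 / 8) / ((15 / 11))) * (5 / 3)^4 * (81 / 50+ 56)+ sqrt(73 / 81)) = sqrt(73) / 9+ 180965093 / 35856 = 5047.95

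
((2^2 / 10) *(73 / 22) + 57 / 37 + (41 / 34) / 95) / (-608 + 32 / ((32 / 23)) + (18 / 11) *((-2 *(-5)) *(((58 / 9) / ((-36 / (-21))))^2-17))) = -306726183 / 67290105500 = -0.00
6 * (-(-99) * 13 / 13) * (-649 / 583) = -35046 / 53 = -661.25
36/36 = 1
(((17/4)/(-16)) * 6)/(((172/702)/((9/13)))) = -12393/2752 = -4.50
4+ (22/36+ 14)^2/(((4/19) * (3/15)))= 6576239/1296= 5074.26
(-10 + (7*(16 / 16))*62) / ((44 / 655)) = 69430 / 11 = 6311.82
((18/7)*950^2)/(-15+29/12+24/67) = -13060980000/68803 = -189831.55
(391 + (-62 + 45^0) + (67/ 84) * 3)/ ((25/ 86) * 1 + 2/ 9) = 3601809/ 5558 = 648.04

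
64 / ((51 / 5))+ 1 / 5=1651 / 255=6.47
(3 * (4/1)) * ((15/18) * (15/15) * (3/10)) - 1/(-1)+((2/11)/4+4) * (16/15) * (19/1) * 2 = 27716/165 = 167.98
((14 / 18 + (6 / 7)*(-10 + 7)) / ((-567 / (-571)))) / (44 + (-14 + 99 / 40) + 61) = -2580920 / 133560819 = -0.02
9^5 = 59049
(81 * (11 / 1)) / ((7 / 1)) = 891 / 7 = 127.29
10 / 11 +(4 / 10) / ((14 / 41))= 801 / 385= 2.08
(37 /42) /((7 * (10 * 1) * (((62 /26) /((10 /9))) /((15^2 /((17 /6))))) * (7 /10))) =120250 /180761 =0.67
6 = 6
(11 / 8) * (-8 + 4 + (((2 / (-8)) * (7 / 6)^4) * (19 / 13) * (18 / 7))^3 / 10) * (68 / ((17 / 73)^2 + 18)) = -2367790050423175279 / 100986249768468480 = -23.45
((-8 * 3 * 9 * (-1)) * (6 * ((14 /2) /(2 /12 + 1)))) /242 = 3888 /121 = 32.13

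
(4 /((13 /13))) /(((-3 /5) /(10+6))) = -320 /3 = -106.67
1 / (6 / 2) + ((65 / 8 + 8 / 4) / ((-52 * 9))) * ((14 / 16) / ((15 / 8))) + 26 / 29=220733 / 180960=1.22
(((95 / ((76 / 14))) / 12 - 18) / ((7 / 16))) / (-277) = 794 / 5817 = 0.14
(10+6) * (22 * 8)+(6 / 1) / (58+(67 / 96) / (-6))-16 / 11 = 93843216 / 33341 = 2814.65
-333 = -333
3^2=9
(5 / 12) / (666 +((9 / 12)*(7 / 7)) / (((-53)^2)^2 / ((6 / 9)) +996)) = 39455725 / 63066030846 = 0.00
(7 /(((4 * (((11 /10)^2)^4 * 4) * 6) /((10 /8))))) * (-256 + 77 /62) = -10.83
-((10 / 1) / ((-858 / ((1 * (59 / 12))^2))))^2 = -302934025 / 3816274176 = -0.08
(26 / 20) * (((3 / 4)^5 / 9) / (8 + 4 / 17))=5967 / 1433600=0.00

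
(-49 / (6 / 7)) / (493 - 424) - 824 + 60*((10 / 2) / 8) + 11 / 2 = -781.83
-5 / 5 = -1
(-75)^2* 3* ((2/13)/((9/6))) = 22500/13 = 1730.77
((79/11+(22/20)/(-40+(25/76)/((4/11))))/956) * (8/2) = 4676183/156228325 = 0.03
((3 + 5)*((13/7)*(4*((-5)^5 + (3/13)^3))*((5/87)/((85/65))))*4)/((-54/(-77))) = -24166904960/519129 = -46552.79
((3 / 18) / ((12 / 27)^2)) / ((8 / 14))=189 / 128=1.48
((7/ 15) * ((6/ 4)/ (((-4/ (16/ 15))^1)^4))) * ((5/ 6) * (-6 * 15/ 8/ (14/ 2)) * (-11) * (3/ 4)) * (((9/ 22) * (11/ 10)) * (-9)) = -99/ 625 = -0.16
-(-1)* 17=17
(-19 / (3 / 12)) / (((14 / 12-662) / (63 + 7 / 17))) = 7.29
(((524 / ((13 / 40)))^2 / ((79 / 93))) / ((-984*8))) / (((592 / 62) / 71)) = -58545609550 / 20253467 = -2890.65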